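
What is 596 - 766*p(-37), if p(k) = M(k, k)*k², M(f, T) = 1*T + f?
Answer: 77600992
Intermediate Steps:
M(f, T) = T + f
p(k) = 2*k³ (p(k) = (k + k)*k² = (2*k)*k² = 2*k³)
596 - 766*p(-37) = 596 - 1532*(-37)³ = 596 - 1532*(-50653) = 596 - 766*(-101306) = 596 + 77600396 = 77600992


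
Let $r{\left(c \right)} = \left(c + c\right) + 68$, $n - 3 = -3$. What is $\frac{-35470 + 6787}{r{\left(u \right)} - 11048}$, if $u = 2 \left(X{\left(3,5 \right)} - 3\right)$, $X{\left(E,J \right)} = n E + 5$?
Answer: $\frac{28683}{10972} \approx 2.6142$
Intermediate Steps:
$n = 0$ ($n = 3 - 3 = 0$)
$X{\left(E,J \right)} = 5$ ($X{\left(E,J \right)} = 0 E + 5 = 0 + 5 = 5$)
$u = 4$ ($u = 2 \left(5 - 3\right) = 2 \cdot 2 = 4$)
$r{\left(c \right)} = 68 + 2 c$ ($r{\left(c \right)} = 2 c + 68 = 68 + 2 c$)
$\frac{-35470 + 6787}{r{\left(u \right)} - 11048} = \frac{-35470 + 6787}{\left(68 + 2 \cdot 4\right) - 11048} = - \frac{28683}{\left(68 + 8\right) - 11048} = - \frac{28683}{76 - 11048} = - \frac{28683}{-10972} = \left(-28683\right) \left(- \frac{1}{10972}\right) = \frac{28683}{10972}$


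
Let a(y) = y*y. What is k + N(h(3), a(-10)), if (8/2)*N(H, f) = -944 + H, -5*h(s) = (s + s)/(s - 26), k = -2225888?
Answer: -512008517/230 ≈ -2.2261e+6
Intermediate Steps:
h(s) = -2*s/(5*(-26 + s)) (h(s) = -(s + s)/(5*(s - 26)) = -2*s/(5*(-26 + s)))
a(y) = y²
N(H, f) = -236 + H/4 (N(H, f) = (-944 + H)/4 = -236 + H/4)
k + N(h(3), a(-10)) = -2225888 + (-236 + (-2*3/(-130 + 5*3))/4) = -2225888 + (-236 + (-2*3/(-130 + 15))/4) = -2225888 + (-236 + (-2*3/(-115))/4) = -2225888 + (-236 + (-2*3*(-1/115))/4) = -2225888 + (-236 + (¼)*(6/115)) = -2225888 + (-236 + 3/230) = -2225888 - 54277/230 = -512008517/230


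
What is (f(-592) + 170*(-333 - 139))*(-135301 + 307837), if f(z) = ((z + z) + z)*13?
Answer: -17827799808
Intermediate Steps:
f(z) = 39*z (f(z) = (2*z + z)*13 = (3*z)*13 = 39*z)
(f(-592) + 170*(-333 - 139))*(-135301 + 307837) = (39*(-592) + 170*(-333 - 139))*(-135301 + 307837) = (-23088 + 170*(-472))*172536 = (-23088 - 80240)*172536 = -103328*172536 = -17827799808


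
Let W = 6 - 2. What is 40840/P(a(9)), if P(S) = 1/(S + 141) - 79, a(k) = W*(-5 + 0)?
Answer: -2470820/4779 ≈ -517.02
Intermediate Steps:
W = 4
a(k) = -20 (a(k) = 4*(-5 + 0) = 4*(-5) = -20)
P(S) = -79 + 1/(141 + S) (P(S) = 1/(141 + S) - 79 = -79 + 1/(141 + S))
40840/P(a(9)) = 40840/(((-11138 - 79*(-20))/(141 - 20))) = 40840/(((-11138 + 1580)/121)) = 40840/(((1/121)*(-9558))) = 40840/(-9558/121) = 40840*(-121/9558) = -2470820/4779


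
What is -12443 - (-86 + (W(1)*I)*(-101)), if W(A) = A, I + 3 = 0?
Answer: -12660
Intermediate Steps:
I = -3 (I = -3 + 0 = -3)
-12443 - (-86 + (W(1)*I)*(-101)) = -12443 - (-86 + (1*(-3))*(-101)) = -12443 - (-86 - 3*(-101)) = -12443 - (-86 + 303) = -12443 - 1*217 = -12443 - 217 = -12660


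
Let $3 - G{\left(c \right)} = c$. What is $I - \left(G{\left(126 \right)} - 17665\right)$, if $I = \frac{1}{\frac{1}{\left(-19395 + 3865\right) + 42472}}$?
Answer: $44730$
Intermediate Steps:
$G{\left(c \right)} = 3 - c$
$I = 26942$ ($I = \frac{1}{\frac{1}{-15530 + 42472}} = \frac{1}{\frac{1}{26942}} = 26942$)
$I - \left(G{\left(126 \right)} - 17665\right) = 26942 - \left(\left(3 - 126\right) - 17665\right) = 26942 - \left(-123 - 17665\right) = 26942 - -17788 = 26942 + 17788 = 44730$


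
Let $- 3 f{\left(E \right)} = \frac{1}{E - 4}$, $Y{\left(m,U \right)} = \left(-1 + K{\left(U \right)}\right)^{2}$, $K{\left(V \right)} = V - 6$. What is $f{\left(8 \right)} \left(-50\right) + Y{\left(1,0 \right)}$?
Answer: $\frac{319}{6} \approx 53.167$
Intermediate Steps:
$K{\left(V \right)} = -6 + V$ ($K{\left(V \right)} = V - 6 = -6 + V$)
$Y{\left(m,U \right)} = \left(-7 + U\right)^{2}$ ($Y{\left(m,U \right)} = \left(-1 + \left(-6 + U\right)\right)^{2} = \left(-7 + U\right)^{2}$)
$f{\left(E \right)} = - \frac{1}{3 \left(-4 + E\right)}$ ($f{\left(E \right)} = - \frac{1}{3 \left(E - 4\right)} = - \frac{1}{3 \left(-4 + E\right)}$)
$f{\left(8 \right)} \left(-50\right) + Y{\left(1,0 \right)} = - \frac{1}{-12 + 3 \cdot 8} \left(-50\right) + \left(-7 + 0\right)^{2} = - \frac{1}{-12 + 24} \left(-50\right) + \left(-7\right)^{2} = - \frac{1}{12} \left(-50\right) + 49 = \left(-1\right) \frac{1}{12} \left(-50\right) + 49 = \left(- \frac{1}{12}\right) \left(-50\right) + 49 = \frac{25}{6} + 49 = \frac{319}{6}$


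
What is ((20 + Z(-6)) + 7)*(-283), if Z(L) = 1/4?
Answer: -30847/4 ≈ -7711.8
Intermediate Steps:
Z(L) = ¼
((20 + Z(-6)) + 7)*(-283) = ((20 + ¼) + 7)*(-283) = (81/4 + 7)*(-283) = (109/4)*(-283) = -30847/4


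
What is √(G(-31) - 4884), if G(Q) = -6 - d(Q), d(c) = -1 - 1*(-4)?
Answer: I*√4893 ≈ 69.95*I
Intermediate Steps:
d(c) = 3 (d(c) = -1 + 4 = 3)
G(Q) = -9 (G(Q) = -6 - 1*3 = -6 - 3 = -9)
√(G(-31) - 4884) = √(-9 - 4884) = √(-4893) = I*√4893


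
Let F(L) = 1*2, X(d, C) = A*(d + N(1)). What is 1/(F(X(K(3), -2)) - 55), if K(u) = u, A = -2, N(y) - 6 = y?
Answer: -1/53 ≈ -0.018868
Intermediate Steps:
N(y) = 6 + y
X(d, C) = -14 - 2*d (X(d, C) = -2*(d + (6 + 1)) = -2*(d + 7) = -2*(7 + d) = -14 - 2*d)
F(L) = 2
1/(F(X(K(3), -2)) - 55) = 1/(2 - 55) = 1/(-53) = -1/53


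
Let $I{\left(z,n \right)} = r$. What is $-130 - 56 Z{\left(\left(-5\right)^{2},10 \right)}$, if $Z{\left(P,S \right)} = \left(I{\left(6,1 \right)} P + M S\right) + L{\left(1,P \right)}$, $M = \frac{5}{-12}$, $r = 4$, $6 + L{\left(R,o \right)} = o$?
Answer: $- \frac{19682}{3} \approx -6560.7$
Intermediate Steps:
$L{\left(R,o \right)} = -6 + o$
$M = - \frac{5}{12}$ ($M = 5 \left(- \frac{1}{12}\right) = - \frac{5}{12} \approx -0.41667$)
$I{\left(z,n \right)} = 4$
$Z{\left(P,S \right)} = -6 + 5 P - \frac{5 S}{12}$ ($Z{\left(P,S \right)} = \left(4 P - \frac{5 S}{12}\right) + \left(-6 + P\right) = -6 + 5 P - \frac{5 S}{12}$)
$-130 - 56 Z{\left(\left(-5\right)^{2},10 \right)} = -130 - 56 \left(-6 + 5 \left(-5\right)^{2} - \frac{25}{6}\right) = -130 - 56 \left(-6 + 5 \cdot 25 - \frac{25}{6}\right) = -130 - 56 \left(-6 + 125 - \frac{25}{6}\right) = -130 - \frac{19292}{3} = - \frac{19682}{3}$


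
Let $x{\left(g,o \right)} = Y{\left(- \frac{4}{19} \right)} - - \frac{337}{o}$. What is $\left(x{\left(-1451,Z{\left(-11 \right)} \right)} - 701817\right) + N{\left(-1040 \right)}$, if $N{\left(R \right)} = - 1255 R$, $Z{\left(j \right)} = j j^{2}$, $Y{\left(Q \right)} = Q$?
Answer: $\frac{15258940960}{25289} \approx 6.0338 \cdot 10^{5}$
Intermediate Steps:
$Z{\left(j \right)} = j^{3}$
$x{\left(g,o \right)} = - \frac{4}{19} + \frac{337}{o}$ ($x{\left(g,o \right)} = - \frac{4}{19} - - \frac{337}{o} = \left(-4\right) \frac{1}{19} + \frac{337}{o} = - \frac{4}{19} + \frac{337}{o}$)
$\left(x{\left(-1451,Z{\left(-11 \right)} \right)} - 701817\right) + N{\left(-1040 \right)} = \left(\left(- \frac{4}{19} + \frac{337}{\left(-11\right)^{3}}\right) - 701817\right) - -1305200 = \left(\left(- \frac{4}{19} + \frac{337}{-1331}\right) - 701817\right) + 1305200 = \left(\left(- \frac{4}{19} + 337 \left(- \frac{1}{1331}\right)\right) - 701817\right) + 1305200 = \left(\left(- \frac{4}{19} - \frac{337}{1331}\right) - 701817\right) + 1305200 = \left(- \frac{11727}{25289} - 701817\right) + 1305200 = - \frac{17748261840}{25289} + 1305200 = \frac{15258940960}{25289}$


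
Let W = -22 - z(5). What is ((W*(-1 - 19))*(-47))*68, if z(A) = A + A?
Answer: -2045440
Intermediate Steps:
z(A) = 2*A
W = -32 (W = -22 - 2*5 = -22 - 1*10 = -22 - 10 = -32)
((W*(-1 - 19))*(-47))*68 = (-32*(-1 - 19)*(-47))*68 = (-32*(-20)*(-47))*68 = (640*(-47))*68 = -30080*68 = -2045440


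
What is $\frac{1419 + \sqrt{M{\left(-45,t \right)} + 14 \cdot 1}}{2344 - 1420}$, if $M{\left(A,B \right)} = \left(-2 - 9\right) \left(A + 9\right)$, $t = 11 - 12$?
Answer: $\frac{43}{28} + \frac{\sqrt{410}}{924} \approx 1.5576$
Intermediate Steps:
$t = -1$
$M{\left(A,B \right)} = -99 - 11 A$ ($M{\left(A,B \right)} = - 11 \left(9 + A\right) = -99 - 11 A$)
$\frac{1419 + \sqrt{M{\left(-45,t \right)} + 14 \cdot 1}}{2344 - 1420} = \frac{1419 + \sqrt{\left(-99 - -495\right) + 14 \cdot 1}}{2344 - 1420} = \frac{1419 + \sqrt{\left(-99 + 495\right) + 14}}{924} = \left(1419 + \sqrt{396 + 14}\right) \frac{1}{924} = \left(1419 + \sqrt{410}\right) \frac{1}{924} = \frac{43}{28} + \frac{\sqrt{410}}{924}$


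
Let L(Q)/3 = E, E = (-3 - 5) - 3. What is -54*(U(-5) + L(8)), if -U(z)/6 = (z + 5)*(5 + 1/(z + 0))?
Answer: 1782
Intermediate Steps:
E = -11 (E = -8 - 3 = -11)
L(Q) = -33 (L(Q) = 3*(-11) = -33)
U(z) = -6*(5 + z)*(5 + 1/z) (U(z) = -6*(z + 5)*(5 + 1/(z + 0)) = -6*(5 + z)*(5 + 1/z))
-54*(U(-5) + L(8)) = -54*((-156 - 30*(-5) - 30/(-5)) - 33) = -54*((-156 + 150 - 30*(-⅕)) - 33) = -54*((-156 + 150 + 6) - 33) = -54*(0 - 33) = -54*(-33) = 1782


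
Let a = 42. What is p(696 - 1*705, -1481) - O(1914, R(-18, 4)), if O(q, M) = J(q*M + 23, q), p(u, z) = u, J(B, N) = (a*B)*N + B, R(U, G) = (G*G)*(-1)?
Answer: 2459983780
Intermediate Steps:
R(U, G) = -G² (R(U, G) = G²*(-1) = -G²)
J(B, N) = B + 42*B*N (J(B, N) = (42*B)*N + B = 42*B*N + B = B + 42*B*N)
O(q, M) = (1 + 42*q)*(23 + M*q) (O(q, M) = (q*M + 23)*(1 + 42*q) = (M*q + 23)*(1 + 42*q) = (23 + M*q)*(1 + 42*q) = (1 + 42*q)*(23 + M*q))
p(696 - 1*705, -1481) - O(1914, R(-18, 4)) = (696 - 1*705) - (1 + 42*1914)*(23 - 1*4²*1914) = (696 - 705) - (1 + 80388)*(23 - 1*16*1914) = -9 - 80389*(23 - 16*1914) = -9 - 80389*(23 - 30624) = -9 - 80389*(-30601) = -9 - 1*(-2459983789) = -9 + 2459983789 = 2459983780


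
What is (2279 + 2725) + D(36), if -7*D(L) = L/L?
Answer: 35027/7 ≈ 5003.9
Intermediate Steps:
D(L) = -⅐ (D(L) = -L/(7*L) = -⅐*1 = -⅐)
(2279 + 2725) + D(36) = (2279 + 2725) - ⅐ = 5004 - ⅐ = 35027/7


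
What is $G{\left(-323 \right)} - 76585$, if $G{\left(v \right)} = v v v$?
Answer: $-33774852$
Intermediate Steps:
$G{\left(v \right)} = v^{3}$ ($G{\left(v \right)} = v^{2} v = v^{3}$)
$G{\left(-323 \right)} - 76585 = \left(-323\right)^{3} - 76585 = -33698267 - 76585 = -33774852$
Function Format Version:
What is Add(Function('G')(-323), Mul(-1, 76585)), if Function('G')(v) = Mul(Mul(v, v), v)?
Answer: -33774852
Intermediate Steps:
Function('G')(v) = Pow(v, 3) (Function('G')(v) = Mul(Pow(v, 2), v) = Pow(v, 3))
Add(Function('G')(-323), Mul(-1, 76585)) = Add(Pow(-323, 3), Mul(-1, 76585)) = Add(-33698267, -76585) = -33774852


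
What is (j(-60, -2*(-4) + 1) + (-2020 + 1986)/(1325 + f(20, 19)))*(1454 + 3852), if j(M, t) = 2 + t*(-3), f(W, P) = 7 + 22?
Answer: -89894252/677 ≈ -1.3278e+5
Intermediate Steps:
f(W, P) = 29
j(M, t) = 2 - 3*t
(j(-60, -2*(-4) + 1) + (-2020 + 1986)/(1325 + f(20, 19)))*(1454 + 3852) = ((2 - 3*(-2*(-4) + 1)) + (-2020 + 1986)/(1325 + 29))*(1454 + 3852) = ((2 - 3*(8 + 1)) - 34/1354)*5306 = ((2 - 3*9) - 34*1/1354)*5306 = ((2 - 27) - 17/677)*5306 = (-25 - 17/677)*5306 = -16942/677*5306 = -89894252/677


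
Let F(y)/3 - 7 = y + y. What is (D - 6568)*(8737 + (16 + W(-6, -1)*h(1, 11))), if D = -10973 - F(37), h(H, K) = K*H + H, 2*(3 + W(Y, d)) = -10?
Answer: -153956088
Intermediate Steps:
F(y) = 21 + 6*y (F(y) = 21 + 3*(y + y) = 21 + 3*(2*y) = 21 + 6*y)
W(Y, d) = -8 (W(Y, d) = -3 + (½)*(-10) = -3 - 5 = -8)
h(H, K) = H + H*K (h(H, K) = H*K + H = H + H*K)
D = -11216 (D = -10973 - (21 + 6*37) = -10973 - (21 + 222) = -10973 - 1*243 = -10973 - 243 = -11216)
(D - 6568)*(8737 + (16 + W(-6, -1)*h(1, 11))) = (-11216 - 6568)*(8737 + (16 - 8*(1 + 11))) = -17784*(8737 + (16 - 8*12)) = -17784*(8737 + (16 - 96)) = -17784*(8737 - 80) = -17784*8657 = -153956088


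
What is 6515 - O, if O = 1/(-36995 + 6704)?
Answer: 197345866/30291 ≈ 6515.0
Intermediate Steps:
O = -1/30291 (O = 1/(-30291) = -1/30291 ≈ -3.3013e-5)
6515 - O = 6515 - 1*(-1/30291) = 6515 + 1/30291 = 197345866/30291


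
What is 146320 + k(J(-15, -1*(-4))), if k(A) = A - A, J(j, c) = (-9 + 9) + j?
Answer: 146320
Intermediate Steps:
J(j, c) = j (J(j, c) = 0 + j = j)
k(A) = 0
146320 + k(J(-15, -1*(-4))) = 146320 + 0 = 146320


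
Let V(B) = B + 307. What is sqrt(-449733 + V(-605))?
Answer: I*sqrt(450031) ≈ 670.84*I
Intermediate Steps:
V(B) = 307 + B
sqrt(-449733 + V(-605)) = sqrt(-449733 + (307 - 605)) = sqrt(-449733 - 298) = sqrt(-450031) = I*sqrt(450031)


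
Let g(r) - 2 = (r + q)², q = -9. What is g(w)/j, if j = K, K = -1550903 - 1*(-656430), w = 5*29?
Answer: -18498/894473 ≈ -0.020680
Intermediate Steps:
w = 145
g(r) = 2 + (-9 + r)² (g(r) = 2 + (r - 9)² = 2 + (-9 + r)²)
K = -894473 (K = -1550903 + 656430 = -894473)
j = -894473
g(w)/j = (2 + (-9 + 145)²)/(-894473) = (2 + 136²)*(-1/894473) = (2 + 18496)*(-1/894473) = 18498*(-1/894473) = -18498/894473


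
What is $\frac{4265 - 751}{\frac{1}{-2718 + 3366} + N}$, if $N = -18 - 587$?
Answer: $- \frac{2277072}{392039} \approx -5.8083$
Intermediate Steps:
$N = -605$ ($N = -18 - 587 = -605$)
$\frac{4265 - 751}{\frac{1}{-2718 + 3366} + N} = \frac{4265 - 751}{\frac{1}{-2718 + 3366} - 605} = \frac{3514}{\frac{1}{648} - 605} = \frac{3514}{- \frac{392039}{648}} = 3514 \left(- \frac{648}{392039}\right) = - \frac{2277072}{392039}$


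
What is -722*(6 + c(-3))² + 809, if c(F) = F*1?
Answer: -5689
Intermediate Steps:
c(F) = F
-722*(6 + c(-3))² + 809 = -722*(6 - 3)² + 809 = -722*3² + 809 = -722*9 + 809 = -6498 + 809 = -5689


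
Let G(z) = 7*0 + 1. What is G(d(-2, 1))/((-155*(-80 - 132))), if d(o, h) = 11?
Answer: 1/32860 ≈ 3.0432e-5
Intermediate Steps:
G(z) = 1 (G(z) = 0 + 1 = 1)
G(d(-2, 1))/((-155*(-80 - 132))) = 1/(-155*(-80 - 132)) = 1/(-155*(-212)) = 1/32860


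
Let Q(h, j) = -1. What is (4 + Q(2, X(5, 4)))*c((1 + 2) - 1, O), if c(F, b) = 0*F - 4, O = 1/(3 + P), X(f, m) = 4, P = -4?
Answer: -12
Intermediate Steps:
O = -1 (O = 1/(3 - 4) = 1/(-1) = -1)
c(F, b) = -4 (c(F, b) = 0 - 4 = -4)
(4 + Q(2, X(5, 4)))*c((1 + 2) - 1, O) = (4 - 1)*(-4) = 3*(-4) = -12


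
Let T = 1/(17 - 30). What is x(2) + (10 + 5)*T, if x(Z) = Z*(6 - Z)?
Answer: 89/13 ≈ 6.8462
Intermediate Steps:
T = -1/13 (T = 1/(-13) = -1/13 ≈ -0.076923)
x(2) + (10 + 5)*T = 2*(6 - 1*2) + (10 + 5)*(-1/13) = 2*(6 - 2) + 15*(-1/13) = 2*4 - 15/13 = 8 - 15/13 = 89/13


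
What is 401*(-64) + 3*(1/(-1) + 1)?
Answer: -25664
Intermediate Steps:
401*(-64) + 3*(1/(-1) + 1) = -25664 + 3*(-1 + 1) = -25664 + 3*0 = -25664 + 0 = -25664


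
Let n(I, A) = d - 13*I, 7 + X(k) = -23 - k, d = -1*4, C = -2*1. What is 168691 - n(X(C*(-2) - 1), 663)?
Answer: 168266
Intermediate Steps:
C = -2
d = -4
X(k) = -30 - k (X(k) = -7 + (-23 - k) = -30 - k)
n(I, A) = -4 - 13*I
168691 - n(X(C*(-2) - 1), 663) = 168691 - (-4 - 13*(-30 - (-2*(-2) - 1))) = 168691 - (-4 - 13*(-30 - (4 - 1))) = 168691 - (-4 - 13*(-30 - 1*3)) = 168691 - (-4 - 13*(-30 - 3)) = 168691 - (-4 - 13*(-33)) = 168691 - (-4 + 429) = 168691 - 1*425 = 168691 - 425 = 168266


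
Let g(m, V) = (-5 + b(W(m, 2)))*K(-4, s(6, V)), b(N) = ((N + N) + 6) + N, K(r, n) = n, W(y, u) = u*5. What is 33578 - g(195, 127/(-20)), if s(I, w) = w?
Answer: 675497/20 ≈ 33775.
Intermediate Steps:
W(y, u) = 5*u
b(N) = 6 + 3*N (b(N) = (2*N + 6) + N = (6 + 2*N) + N = 6 + 3*N)
g(m, V) = 31*V (g(m, V) = (-5 + (6 + 3*(5*2)))*V = (-5 + (6 + 3*10))*V = (-5 + (6 + 30))*V = (-5 + 36)*V = 31*V)
33578 - g(195, 127/(-20)) = 33578 - 31*127/(-20) = 33578 - 31*127*(-1/20) = 33578 - 31*(-127)/20 = 33578 - 1*(-3937/20) = 33578 + 3937/20 = 675497/20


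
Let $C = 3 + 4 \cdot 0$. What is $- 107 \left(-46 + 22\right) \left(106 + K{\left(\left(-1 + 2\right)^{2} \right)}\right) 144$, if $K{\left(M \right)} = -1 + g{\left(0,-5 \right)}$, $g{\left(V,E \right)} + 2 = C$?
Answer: $39197952$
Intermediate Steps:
$C = 3$ ($C = 3 + 0 = 3$)
$g{\left(V,E \right)} = 1$ ($g{\left(V,E \right)} = -2 + 3 = 1$)
$K{\left(M \right)} = 0$ ($K{\left(M \right)} = -1 + 1 = 0$)
$- 107 \left(-46 + 22\right) \left(106 + K{\left(\left(-1 + 2\right)^{2} \right)}\right) 144 = - 107 \left(-46 + 22\right) \left(106 + 0\right) 144 = - 107 \left(\left(-24\right) 106\right) 144 = \left(-107\right) \left(-2544\right) 144 = 272208 \cdot 144 = 39197952$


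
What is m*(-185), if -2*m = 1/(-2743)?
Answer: -185/5486 ≈ -0.033722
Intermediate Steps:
m = 1/5486 (m = -½/(-2743) = -½*(-1/2743) = 1/5486 ≈ 0.00018228)
m*(-185) = (1/5486)*(-185) = -185/5486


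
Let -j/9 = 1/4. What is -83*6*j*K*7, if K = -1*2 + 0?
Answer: -15687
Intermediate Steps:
j = -9/4 ≈ -2.2500
K = -2 (K = -2 + 0 = -2)
-83*6*j*K*7 = -83*6*(-9/4)*(-2)*7 = -(-2241)*(-2)/2*7 = -83*27*7 = -2241*7 = -15687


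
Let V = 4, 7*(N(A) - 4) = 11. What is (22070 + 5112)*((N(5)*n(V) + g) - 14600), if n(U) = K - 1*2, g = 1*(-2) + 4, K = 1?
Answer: -2778679950/7 ≈ -3.9695e+8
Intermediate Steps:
N(A) = 39/7 (N(A) = 4 + (1/7)*11 = 4 + 11/7 = 39/7)
g = 2 (g = -2 + 4 = 2)
n(U) = -1 (n(U) = 1 - 1*2 = 1 - 2 = -1)
(22070 + 5112)*((N(5)*n(V) + g) - 14600) = (22070 + 5112)*(((39/7)*(-1) + 2) - 14600) = 27182*((-39/7 + 2) - 14600) = 27182*(-25/7 - 14600) = 27182*(-102225/7) = -2778679950/7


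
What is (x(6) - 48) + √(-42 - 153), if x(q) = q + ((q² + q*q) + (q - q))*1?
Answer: 30 + I*√195 ≈ 30.0 + 13.964*I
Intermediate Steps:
x(q) = q + 2*q² (x(q) = q + ((q² + q²) + 0)*1 = q + (2*q² + 0)*1 = q + (2*q²)*1 = q + 2*q²)
(x(6) - 48) + √(-42 - 153) = (6*(1 + 2*6) - 48) + √(-42 - 153) = (6*(1 + 12) - 48) + √(-195) = (6*13 - 48) + I*√195 = (78 - 48) + I*√195 = 30 + I*√195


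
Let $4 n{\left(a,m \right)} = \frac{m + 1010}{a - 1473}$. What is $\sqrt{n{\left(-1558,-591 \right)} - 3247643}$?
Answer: $\frac{i \sqrt{119343879601681}}{6062} \approx 1802.1 i$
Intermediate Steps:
$n{\left(a,m \right)} = \frac{1010 + m}{4 \left(-1473 + a\right)}$ ($n{\left(a,m \right)} = \frac{\left(m + 1010\right) \frac{1}{a - 1473}}{4} = \frac{\left(1010 + m\right) \frac{1}{a - 1473}}{4} = \frac{\left(1010 + m\right) \frac{1}{-1473 + a}}{4} = \frac{\frac{1}{-1473 + a} \left(1010 + m\right)}{4} = \frac{1010 + m}{4 \left(-1473 + a\right)}$)
$\sqrt{n{\left(-1558,-591 \right)} - 3247643} = \sqrt{\frac{1010 - 591}{4 \left(-1473 - 1558\right)} - 3247643} = \sqrt{\frac{1}{4} \frac{1}{-3031} \cdot 419 - 3247643} = \sqrt{\frac{1}{4} \left(- \frac{1}{3031}\right) 419 - 3247643} = \sqrt{- \frac{419}{12124} - 3247643} = \sqrt{- \frac{39374424151}{12124}} = \frac{i \sqrt{119343879601681}}{6062}$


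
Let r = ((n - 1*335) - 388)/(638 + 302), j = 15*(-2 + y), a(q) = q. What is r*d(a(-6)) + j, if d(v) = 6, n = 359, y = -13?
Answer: -53421/235 ≈ -227.32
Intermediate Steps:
j = -225 (j = 15*(-2 - 13) = 15*(-15) = -225)
r = -91/235 (r = ((359 - 1*335) - 388)/(638 + 302) = ((359 - 335) - 388)/940 = (24 - 388)*(1/940) = -364*1/940 = -91/235 ≈ -0.38723)
r*d(a(-6)) + j = -91/235*6 - 225 = -546/235 - 225 = -53421/235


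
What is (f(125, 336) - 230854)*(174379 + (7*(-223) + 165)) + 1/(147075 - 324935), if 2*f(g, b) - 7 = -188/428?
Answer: -759970480044802367/19031020 ≈ -3.9933e+10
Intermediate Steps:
f(g, b) = 351/107 (f(g, b) = 7/2 + (-188/428)/2 = 7/2 + (-188*1/428)/2 = 7/2 + (1/2)*(-47/107) = 7/2 - 47/214 = 351/107)
(f(125, 336) - 230854)*(174379 + (7*(-223) + 165)) + 1/(147075 - 324935) = (351/107 - 230854)*(174379 + (7*(-223) + 165)) + 1/(147075 - 324935) = -24701027*(174379 + (-1561 + 165))/107 + 1/(-177860) = -24701027*(174379 - 1396)/107 - 1/177860 = -24701027/107*172983 - 1/177860 = -4272857753541/107 - 1/177860 = -759970480044802367/19031020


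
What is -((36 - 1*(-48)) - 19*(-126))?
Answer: -2478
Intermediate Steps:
-((36 - 1*(-48)) - 19*(-126)) = -((36 + 48) + 2394) = -(84 + 2394) = -1*2478 = -2478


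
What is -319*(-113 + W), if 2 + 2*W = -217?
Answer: 141955/2 ≈ 70978.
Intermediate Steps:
W = -219/2 (W = -1 + (½)*(-217) = -1 - 217/2 = -219/2 ≈ -109.50)
-319*(-113 + W) = -319*(-113 - 219/2) = -319*(-445/2) = 141955/2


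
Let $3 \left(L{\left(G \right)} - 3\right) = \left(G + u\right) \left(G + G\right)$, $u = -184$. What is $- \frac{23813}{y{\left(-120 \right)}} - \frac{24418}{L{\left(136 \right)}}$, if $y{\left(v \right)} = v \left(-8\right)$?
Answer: $- \frac{80121457}{4175040} \approx -19.191$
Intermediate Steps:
$L{\left(G \right)} = 3 + \frac{2 G \left(-184 + G\right)}{3}$ ($L{\left(G \right)} = 3 + \frac{\left(G - 184\right) \left(G + G\right)}{3} = 3 + \frac{\left(-184 + G\right) 2 G}{3} = 3 + \frac{2 G \left(-184 + G\right)}{3}$)
$y{\left(v \right)} = - 8 v$
$- \frac{23813}{y{\left(-120 \right)}} - \frac{24418}{L{\left(136 \right)}} = - \frac{23813}{\left(-8\right) \left(-120\right)} - \frac{24418}{3 - \frac{50048}{3} + \frac{2 \cdot 136^{2}}{3}} = - \frac{23813}{960} - \frac{24418}{3 - \frac{50048}{3} + \frac{2}{3} \cdot 18496} = \left(-23813\right) \frac{1}{960} - \frac{24418}{3 - \frac{50048}{3} + \frac{36992}{3}} = - \frac{23813}{960} - \frac{24418}{-4349} = - \frac{23813}{960} - - \frac{24418}{4349} = - \frac{23813}{960} + \frac{24418}{4349} = - \frac{80121457}{4175040}$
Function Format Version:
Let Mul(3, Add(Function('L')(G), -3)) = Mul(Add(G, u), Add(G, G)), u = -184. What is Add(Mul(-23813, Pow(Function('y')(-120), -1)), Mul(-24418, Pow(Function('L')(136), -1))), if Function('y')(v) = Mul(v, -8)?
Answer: Rational(-80121457, 4175040) ≈ -19.191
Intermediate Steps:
Function('L')(G) = Add(3, Mul(Rational(2, 3), G, Add(-184, G))) (Function('L')(G) = Add(3, Mul(Rational(1, 3), Mul(Add(G, -184), Add(G, G)))) = Add(3, Mul(Rational(1, 3), Mul(Add(-184, G), Mul(2, G)))) = Add(3, Mul(Rational(1, 3), Mul(2, G, Add(-184, G)))) = Add(3, Mul(Rational(2, 3), G, Add(-184, G))))
Function('y')(v) = Mul(-8, v)
Add(Mul(-23813, Pow(Function('y')(-120), -1)), Mul(-24418, Pow(Function('L')(136), -1))) = Add(Mul(-23813, Pow(Mul(-8, -120), -1)), Mul(-24418, Pow(Add(3, Mul(Rational(-368, 3), 136), Mul(Rational(2, 3), Pow(136, 2))), -1))) = Add(Mul(-23813, Pow(960, -1)), Mul(-24418, Pow(Add(3, Rational(-50048, 3), Mul(Rational(2, 3), 18496)), -1))) = Add(Mul(-23813, Rational(1, 960)), Mul(-24418, Pow(Add(3, Rational(-50048, 3), Rational(36992, 3)), -1))) = Add(Rational(-23813, 960), Mul(-24418, Pow(-4349, -1))) = Add(Rational(-23813, 960), Mul(-24418, Rational(-1, 4349))) = Add(Rational(-23813, 960), Rational(24418, 4349)) = Rational(-80121457, 4175040)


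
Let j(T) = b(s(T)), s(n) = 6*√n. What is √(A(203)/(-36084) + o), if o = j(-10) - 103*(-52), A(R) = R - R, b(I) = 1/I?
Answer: √(4820400 - 15*I*√10)/30 ≈ 73.185 - 0.00036008*I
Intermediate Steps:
b(I) = 1/I
j(T) = 1/(6*√T)
A(R) = 0
o = 5356 - I*√10/60 (o = 1/(6*√(-10)) - 103*(-52) = (-I*√10/10)/6 + 5356 = -I*√10/60 + 5356 = 5356 - I*√10/60 ≈ 5356.0 - 0.052705*I)
√(A(203)/(-36084) + o) = √(0/(-36084) + (5356 - I*√10/60)) = √(0*(-1/36084) + (5356 - I*√10/60)) = √(0 + (5356 - I*√10/60)) = √(5356 - I*√10/60)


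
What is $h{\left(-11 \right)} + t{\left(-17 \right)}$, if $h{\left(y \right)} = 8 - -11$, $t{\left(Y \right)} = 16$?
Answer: $35$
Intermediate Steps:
$h{\left(y \right)} = 19$ ($h{\left(y \right)} = 8 + 11 = 19$)
$h{\left(-11 \right)} + t{\left(-17 \right)} = 19 + 16 = 35$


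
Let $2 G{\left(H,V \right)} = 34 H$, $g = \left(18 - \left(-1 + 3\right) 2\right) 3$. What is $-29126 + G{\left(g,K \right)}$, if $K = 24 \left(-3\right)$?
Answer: $-28412$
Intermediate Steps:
$g = 42$ ($g = \left(18 - 2 \cdot 2\right) 3 = \left(18 - 4\right) 3 = 14 \cdot 3 = 42$)
$K = -72$
$G{\left(H,V \right)} = 17 H$ ($G{\left(H,V \right)} = \frac{34 H}{2} = 17 H$)
$-29126 + G{\left(g,K \right)} = -29126 + 17 \cdot 42 = -29126 + 714 = -28412$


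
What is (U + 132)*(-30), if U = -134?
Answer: 60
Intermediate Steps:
(U + 132)*(-30) = (-134 + 132)*(-30) = -2*(-30) = 60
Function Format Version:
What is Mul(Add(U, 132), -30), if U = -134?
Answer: 60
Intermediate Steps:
Mul(Add(U, 132), -30) = Mul(Add(-134, 132), -30) = Mul(-2, -30) = 60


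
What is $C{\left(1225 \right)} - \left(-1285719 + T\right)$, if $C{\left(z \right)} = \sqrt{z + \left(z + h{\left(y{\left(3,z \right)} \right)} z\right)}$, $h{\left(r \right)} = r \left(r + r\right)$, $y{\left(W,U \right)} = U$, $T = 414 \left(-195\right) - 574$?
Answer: $1367023 + 70 \sqrt{750313} \approx 1.4277 \cdot 10^{6}$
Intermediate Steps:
$T = -81304$ ($T = -80730 - 574 = -81304$)
$h{\left(r \right)} = 2 r^{2}$ ($h{\left(r \right)} = r 2 r = 2 r^{2}$)
$C{\left(z \right)} = \sqrt{2 z + 2 z^{3}}$ ($C{\left(z \right)} = \sqrt{z + \left(z + 2 z^{2} z\right)} = \sqrt{z + \left(z + 2 z^{3}\right)} = \sqrt{2 z + 2 z^{3}}$)
$C{\left(1225 \right)} - \left(-1285719 + T\right) = \sqrt{2} \sqrt{1225 + 1225^{3}} + \left(1285719 - -81304\right) = \sqrt{2} \sqrt{1225 + 1838265625} + \left(1285719 + 81304\right) = \sqrt{2} \sqrt{1838266850} + 1367023 = \sqrt{2} \cdot 35 \sqrt{1500626} + 1367023 = 70 \sqrt{750313} + 1367023 = 1367023 + 70 \sqrt{750313}$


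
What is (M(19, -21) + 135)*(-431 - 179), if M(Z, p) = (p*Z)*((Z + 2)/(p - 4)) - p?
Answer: -1498038/5 ≈ -2.9961e+5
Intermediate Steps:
M(Z, p) = -p + Z*p*(2 + Z)/(-4 + p) (M(Z, p) = (Z*p)*((2 + Z)/(-4 + p)) - p = Z*p*(2 + Z)/(-4 + p) - p = -p + Z*p*(2 + Z)/(-4 + p))
(M(19, -21) + 135)*(-431 - 179) = (-21*(4 + 19² - 1*(-21) + 2*19)/(-4 - 21) + 135)*(-431 - 179) = (-21*(4 + 361 + 21 + 38)/(-25) + 135)*(-610) = (-21*(-1/25)*424 + 135)*(-610) = (8904/25 + 135)*(-610) = (12279/25)*(-610) = -1498038/5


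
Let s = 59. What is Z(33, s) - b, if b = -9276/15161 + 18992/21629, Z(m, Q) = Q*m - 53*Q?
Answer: -387029684528/327917269 ≈ -1180.3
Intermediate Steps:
Z(m, Q) = -53*Q + Q*m
b = 87307108/327917269 (b = -9276*1/15161 + 18992*(1/21629) = -9276/15161 + 18992/21629 = 87307108/327917269 ≈ 0.26625)
Z(33, s) - b = 59*(-53 + 33) - 1*87307108/327917269 = 59*(-20) - 87307108/327917269 = -1180 - 87307108/327917269 = -387029684528/327917269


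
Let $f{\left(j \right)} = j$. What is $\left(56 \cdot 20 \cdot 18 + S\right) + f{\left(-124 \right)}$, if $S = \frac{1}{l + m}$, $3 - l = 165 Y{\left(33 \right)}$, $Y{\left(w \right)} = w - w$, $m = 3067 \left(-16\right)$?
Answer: $\frac{983146483}{49069} \approx 20036.0$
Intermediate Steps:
$m = -49072$
$Y{\left(w \right)} = 0$
$l = 3$ ($l = 3 - 165 \cdot 0 = 3 - 0 = 3 + 0 = 3$)
$S = - \frac{1}{49069}$ ($S = \frac{1}{3 - 49072} = \frac{1}{-49069} = - \frac{1}{49069} \approx -2.0379 \cdot 10^{-5}$)
$\left(56 \cdot 20 \cdot 18 + S\right) + f{\left(-124 \right)} = \left(56 \cdot 20 \cdot 18 - \frac{1}{49069}\right) - 124 = \left(1120 \cdot 18 - \frac{1}{49069}\right) - 124 = \left(20160 - \frac{1}{49069}\right) - 124 = \frac{989231039}{49069} - 124 = \frac{983146483}{49069}$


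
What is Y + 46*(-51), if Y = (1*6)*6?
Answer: -2310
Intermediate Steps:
Y = 36 (Y = 6*6 = 36)
Y + 46*(-51) = 36 + 46*(-51) = 36 - 2346 = -2310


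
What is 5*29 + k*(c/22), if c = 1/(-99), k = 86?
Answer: 157862/1089 ≈ 144.96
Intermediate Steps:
c = -1/99 ≈ -0.010101
5*29 + k*(c/22) = 5*29 + 86*(-1/99/22) = 145 + 86*(-1/99*1/22) = 145 + 86*(-1/2178) = 145 - 43/1089 = 157862/1089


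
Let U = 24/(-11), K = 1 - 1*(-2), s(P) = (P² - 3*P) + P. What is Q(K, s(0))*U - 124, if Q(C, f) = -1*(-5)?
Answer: -1484/11 ≈ -134.91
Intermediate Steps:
s(P) = P² - 2*P
K = 3 (K = 1 + 2 = 3)
Q(C, f) = 5
U = -24/11 (U = 24*(-1/11) = -24/11 ≈ -2.1818)
Q(K, s(0))*U - 124 = 5*(-24/11) - 124 = -120/11 - 124 = -1484/11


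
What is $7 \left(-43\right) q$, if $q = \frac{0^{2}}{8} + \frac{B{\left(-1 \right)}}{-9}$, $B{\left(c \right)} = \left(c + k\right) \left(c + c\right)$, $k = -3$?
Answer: $\frac{2408}{9} \approx 267.56$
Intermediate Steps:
$B{\left(c \right)} = 2 c \left(-3 + c\right)$ ($B{\left(c \right)} = \left(c - 3\right) \left(c + c\right) = \left(-3 + c\right) 2 c = 2 c \left(-3 + c\right)$)
$q = - \frac{8}{9}$ ($q = \frac{0^{2}}{8} + \frac{2 \left(-1\right) \left(-3 - 1\right)}{-9} = 0 \cdot \frac{1}{8} + 2 \left(-1\right) \left(-4\right) \left(- \frac{1}{9}\right) = 0 + 8 \left(- \frac{1}{9}\right) = 0 - \frac{8}{9} = - \frac{8}{9} \approx -0.88889$)
$7 \left(-43\right) q = 7 \left(-43\right) \left(- \frac{8}{9}\right) = \left(-301\right) \left(- \frac{8}{9}\right) = \frac{2408}{9}$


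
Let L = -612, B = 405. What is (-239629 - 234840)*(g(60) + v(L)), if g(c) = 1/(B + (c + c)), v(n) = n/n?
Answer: -249570694/525 ≈ -4.7537e+5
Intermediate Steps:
v(n) = 1
g(c) = 1/(405 + 2*c) (g(c) = 1/(405 + (c + c)) = 1/(405 + 2*c))
(-239629 - 234840)*(g(60) + v(L)) = (-239629 - 234840)*(1/(405 + 2*60) + 1) = -474469*(1/(405 + 120) + 1) = -474469*(1/525 + 1) = -474469*526/525 = -249570694/525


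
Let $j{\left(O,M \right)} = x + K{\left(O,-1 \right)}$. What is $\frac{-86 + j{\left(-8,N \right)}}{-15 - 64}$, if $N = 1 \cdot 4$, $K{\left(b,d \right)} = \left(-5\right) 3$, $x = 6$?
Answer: $\frac{95}{79} \approx 1.2025$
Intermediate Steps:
$K{\left(b,d \right)} = -15$
$N = 4$
$j{\left(O,M \right)} = -9$ ($j{\left(O,M \right)} = 6 - 15 = -9$)
$\frac{-86 + j{\left(-8,N \right)}}{-15 - 64} = \frac{-86 - 9}{-15 - 64} = - \frac{95}{-79} = \left(-95\right) \left(- \frac{1}{79}\right) = \frac{95}{79}$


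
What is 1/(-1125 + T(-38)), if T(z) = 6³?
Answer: -1/909 ≈ -0.0011001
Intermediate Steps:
T(z) = 216
1/(-1125 + T(-38)) = 1/(-1125 + 216) = 1/(-909) = -1/909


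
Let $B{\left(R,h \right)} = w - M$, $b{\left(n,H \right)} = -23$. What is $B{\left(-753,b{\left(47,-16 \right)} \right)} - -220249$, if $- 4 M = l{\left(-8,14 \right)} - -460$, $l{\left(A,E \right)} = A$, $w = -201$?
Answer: $220161$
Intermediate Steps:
$M = -113$ ($M = - \frac{-8 - -460}{4} = - \frac{-8 + 460}{4} = \left(- \frac{1}{4}\right) 452 = -113$)
$B{\left(R,h \right)} = -88$ ($B{\left(R,h \right)} = -201 - -113 = -201 + 113 = -88$)
$B{\left(-753,b{\left(47,-16 \right)} \right)} - -220249 = -88 - -220249 = -88 + 220249 = 220161$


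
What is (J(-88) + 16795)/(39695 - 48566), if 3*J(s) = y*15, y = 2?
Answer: -16805/8871 ≈ -1.8944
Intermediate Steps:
J(s) = 10 (J(s) = (2*15)/3 = (⅓)*30 = 10)
(J(-88) + 16795)/(39695 - 48566) = (10 + 16795)/(39695 - 48566) = 16805/(-8871) = 16805*(-1/8871) = -16805/8871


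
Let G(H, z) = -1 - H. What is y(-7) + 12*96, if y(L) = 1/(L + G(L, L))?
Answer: 1151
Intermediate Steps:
y(L) = -1 (y(L) = 1/(L + (-1 - L)) = 1/(-1) = -1)
y(-7) + 12*96 = -1 + 12*96 = -1 + 1152 = 1151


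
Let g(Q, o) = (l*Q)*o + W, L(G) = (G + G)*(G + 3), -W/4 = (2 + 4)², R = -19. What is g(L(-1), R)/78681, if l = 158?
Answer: 11864/78681 ≈ 0.15079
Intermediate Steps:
W = -144 (W = -4*(2 + 4)² = -4*6² = -4*36 = -144)
L(G) = 2*G*(3 + G) (L(G) = (2*G)*(3 + G) = 2*G*(3 + G))
g(Q, o) = -144 + 158*Q*o (g(Q, o) = (158*Q)*o - 144 = 158*Q*o - 144 = -144 + 158*Q*o)
g(L(-1), R)/78681 = (-144 + 158*(2*(-1)*(3 - 1))*(-19))/78681 = (-144 + 158*(2*(-1)*2)*(-19))*(1/78681) = (-144 + 158*(-4)*(-19))*(1/78681) = (-144 + 12008)*(1/78681) = 11864*(1/78681) = 11864/78681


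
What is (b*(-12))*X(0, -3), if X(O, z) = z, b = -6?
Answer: -216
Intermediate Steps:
(b*(-12))*X(0, -3) = -6*(-12)*(-3) = 72*(-3) = -216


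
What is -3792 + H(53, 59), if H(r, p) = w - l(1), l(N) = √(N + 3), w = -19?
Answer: -3813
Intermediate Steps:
l(N) = √(3 + N)
H(r, p) = -21 (H(r, p) = -19 - √(3 + 1) = -19 - √4 = -19 - 1*2 = -19 - 2 = -21)
-3792 + H(53, 59) = -3792 - 21 = -3813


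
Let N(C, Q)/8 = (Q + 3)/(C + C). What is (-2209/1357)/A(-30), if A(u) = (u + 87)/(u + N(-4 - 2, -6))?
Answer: 61852/77349 ≈ 0.79965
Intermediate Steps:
N(C, Q) = 4*(3 + Q)/C (N(C, Q) = 8*((Q + 3)/(C + C)) = 8*((3 + Q)/((2*C))) = 8*((3 + Q)*(1/(2*C))) = 8*((3 + Q)/(2*C)) = 4*(3 + Q)/C)
A(u) = (87 + u)/(2 + u) (A(u) = (u + 87)/(u + 4*(3 - 6)/(-4 - 2)) = (87 + u)/(u + 4*(-3)/(-6)) = (87 + u)/(u + 4*(-⅙)*(-3)) = (87 + u)/(u + 2) = (87 + u)/(2 + u))
(-2209/1357)/A(-30) = (-2209/1357)/(((87 - 30)/(2 - 30))) = (-2209*1/1357)/((57/(-28))) = -2209/(1357*((-1/28*57))) = -2209/(1357*(-57/28)) = -2209/1357*(-28/57) = 61852/77349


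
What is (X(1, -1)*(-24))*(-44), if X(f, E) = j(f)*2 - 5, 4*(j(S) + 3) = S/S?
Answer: -11088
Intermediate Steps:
j(S) = -11/4 (j(S) = -3 + (S/S)/4 = -3 + (1/4)*1 = -3 + 1/4 = -11/4)
X(f, E) = -21/2 (X(f, E) = -11/4*2 - 5 = -11/2 - 5 = -21/2)
(X(1, -1)*(-24))*(-44) = -21/2*(-24)*(-44) = 252*(-44) = -11088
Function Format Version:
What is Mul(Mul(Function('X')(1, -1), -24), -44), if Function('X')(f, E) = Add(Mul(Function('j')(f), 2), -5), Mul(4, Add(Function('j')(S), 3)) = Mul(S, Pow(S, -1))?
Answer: -11088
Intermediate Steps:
Function('j')(S) = Rational(-11, 4) (Function('j')(S) = Add(-3, Mul(Rational(1, 4), Mul(S, Pow(S, -1)))) = Add(-3, Mul(Rational(1, 4), 1)) = Add(-3, Rational(1, 4)) = Rational(-11, 4))
Function('X')(f, E) = Rational(-21, 2) (Function('X')(f, E) = Add(Mul(Rational(-11, 4), 2), -5) = Add(Rational(-11, 2), -5) = Rational(-21, 2))
Mul(Mul(Function('X')(1, -1), -24), -44) = Mul(Mul(Rational(-21, 2), -24), -44) = Mul(252, -44) = -11088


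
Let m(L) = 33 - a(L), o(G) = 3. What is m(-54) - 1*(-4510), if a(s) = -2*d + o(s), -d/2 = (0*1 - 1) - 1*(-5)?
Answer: 4524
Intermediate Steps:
d = -8 (d = -2*((0*1 - 1) - 1*(-5)) = -2*((0 - 1) + 5) = -2*(-1 + 5) = -2*4 = -8)
a(s) = 19 (a(s) = -2*(-8) + 3 = 16 + 3 = 19)
m(L) = 14 (m(L) = 33 - 1*19 = 33 - 19 = 14)
m(-54) - 1*(-4510) = 14 - 1*(-4510) = 14 + 4510 = 4524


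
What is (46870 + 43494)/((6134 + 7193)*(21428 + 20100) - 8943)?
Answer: 90364/553434713 ≈ 0.00016328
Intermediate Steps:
(46870 + 43494)/((6134 + 7193)*(21428 + 20100) - 8943) = 90364/(13327*41528 - 8943) = 90364/(553443656 - 8943) = 90364/553434713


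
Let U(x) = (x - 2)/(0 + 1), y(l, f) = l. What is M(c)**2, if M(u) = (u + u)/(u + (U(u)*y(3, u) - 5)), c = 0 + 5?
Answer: 100/81 ≈ 1.2346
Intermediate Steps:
U(x) = -2 + x (U(x) = (-2 + x)/1 = (-2 + x)*1 = -2 + x)
c = 5
M(u) = 2*u/(-11 + 4*u) (M(u) = (u + u)/(u + ((-2 + u)*3 - 5)) = (2*u)/(u + ((-6 + 3*u) - 5)) = (2*u)/(u + (-11 + 3*u)) = (2*u)/(-11 + 4*u) = 2*u/(-11 + 4*u))
M(c)**2 = (2*5/(-11 + 4*5))**2 = (2*5/(-11 + 20))**2 = (2*5/9)**2 = (2*5*(1/9))**2 = (10/9)**2 = 100/81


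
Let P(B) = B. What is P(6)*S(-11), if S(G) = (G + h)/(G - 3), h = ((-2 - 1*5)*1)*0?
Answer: 33/7 ≈ 4.7143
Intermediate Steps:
h = 0 (h = ((-2 - 5)*1)*0 = -7*1*0 = -7*0 = 0)
S(G) = G/(-3 + G) (S(G) = (G + 0)/(G - 3) = G/(-3 + G))
P(6)*S(-11) = 6*(-11/(-3 - 11)) = 6*(-11/(-14)) = 6*(-11*(-1/14)) = 6*(11/14) = 33/7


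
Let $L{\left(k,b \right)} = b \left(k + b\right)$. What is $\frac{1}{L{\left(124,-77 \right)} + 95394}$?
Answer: $\frac{1}{91775} \approx 1.0896 \cdot 10^{-5}$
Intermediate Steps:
$L{\left(k,b \right)} = b \left(b + k\right)$
$\frac{1}{L{\left(124,-77 \right)} + 95394} = \frac{1}{- 77 \left(-77 + 124\right) + 95394} = \frac{1}{\left(-77\right) 47 + 95394} = \frac{1}{-3619 + 95394} = \frac{1}{91775}$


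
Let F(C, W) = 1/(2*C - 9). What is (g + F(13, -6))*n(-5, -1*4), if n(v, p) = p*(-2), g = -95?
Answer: -12912/17 ≈ -759.53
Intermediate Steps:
n(v, p) = -2*p
F(C, W) = 1/(-9 + 2*C)
(g + F(13, -6))*n(-5, -1*4) = (-95 + 1/(-9 + 2*13))*(-(-2)*4) = (-95 + 1/(-9 + 26))*(-2*(-4)) = (-95 + 1/17)*8 = -1614/17*8 = -12912/17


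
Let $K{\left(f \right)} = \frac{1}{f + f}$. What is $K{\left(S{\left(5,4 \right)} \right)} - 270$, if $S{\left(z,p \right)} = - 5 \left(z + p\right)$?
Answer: $- \frac{24301}{90} \approx -270.01$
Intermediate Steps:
$S{\left(z,p \right)} = - 5 p - 5 z$ ($S{\left(z,p \right)} = - 5 \left(p + z\right) = - 5 p - 5 z$)
$K{\left(f \right)} = \frac{1}{2 f}$
$K{\left(S{\left(5,4 \right)} \right)} - 270 = \frac{1}{2 \left(\left(-5\right) 4 - 25\right)} - 270 = \frac{1}{2 \left(-20 - 25\right)} - 270 = \frac{1}{2 \left(-45\right)} - 270 = \frac{1}{2} \left(- \frac{1}{45}\right) - 270 = - \frac{1}{90} - 270 = - \frac{24301}{90}$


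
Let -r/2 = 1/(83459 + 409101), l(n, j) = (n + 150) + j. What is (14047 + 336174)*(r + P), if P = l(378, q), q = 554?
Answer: 93325126615939/246280 ≈ 3.7894e+8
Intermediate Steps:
l(n, j) = 150 + j + n (l(n, j) = (150 + n) + j = 150 + j + n)
r = -1/246280 (r = -2/(83459 + 409101) = -2/492560 = -2*1/492560 = -1/246280 ≈ -4.0604e-6)
P = 1082 (P = 150 + 554 + 378 = 1082)
(14047 + 336174)*(r + P) = (14047 + 336174)*(-1/246280 + 1082) = 350221*(266474959/246280) = 93325126615939/246280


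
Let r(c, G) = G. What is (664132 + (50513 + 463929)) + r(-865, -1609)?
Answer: 1176965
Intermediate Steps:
(664132 + (50513 + 463929)) + r(-865, -1609) = (664132 + (50513 + 463929)) - 1609 = (664132 + 514442) - 1609 = 1178574 - 1609 = 1176965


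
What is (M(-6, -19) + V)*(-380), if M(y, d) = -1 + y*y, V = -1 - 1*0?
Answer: -12920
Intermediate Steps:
V = -1 (V = -1 + 0 = -1)
M(y, d) = -1 + y²
(M(-6, -19) + V)*(-380) = ((-1 + (-6)²) - 1)*(-380) = ((-1 + 36) - 1)*(-380) = (35 - 1)*(-380) = 34*(-380) = -12920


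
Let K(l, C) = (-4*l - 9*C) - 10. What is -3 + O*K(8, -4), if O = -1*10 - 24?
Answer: 201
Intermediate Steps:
K(l, C) = -10 - 9*C - 4*l (K(l, C) = (-9*C - 4*l) - 10 = -10 - 9*C - 4*l)
O = -34 (O = -10 - 24 = -34)
-3 + O*K(8, -4) = -3 - 34*(-10 - 9*(-4) - 4*8) = -3 - 34*(-10 + 36 - 32) = -3 - 34*(-6) = -3 + 204 = 201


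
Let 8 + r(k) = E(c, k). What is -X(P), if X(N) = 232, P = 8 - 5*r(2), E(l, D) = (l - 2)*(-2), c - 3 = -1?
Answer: -232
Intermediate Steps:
c = 2 (c = 3 - 1 = 2)
E(l, D) = 4 - 2*l (E(l, D) = (-2 + l)*(-2) = 4 - 2*l)
r(k) = -8 (r(k) = -8 + (4 - 2*2) = -8 + (4 - 4) = -8 + 0 = -8)
P = 48 (P = 8 - 5*(-8) = 8 + 40 = 48)
-X(P) = -1*232 = -232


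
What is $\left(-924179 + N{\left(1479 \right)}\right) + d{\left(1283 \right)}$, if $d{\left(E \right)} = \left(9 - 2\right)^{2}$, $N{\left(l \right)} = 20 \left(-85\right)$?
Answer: $-925830$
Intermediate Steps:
$N{\left(l \right)} = -1700$
$d{\left(E \right)} = 49$ ($d{\left(E \right)} = 7^{2} = 49$)
$\left(-924179 + N{\left(1479 \right)}\right) + d{\left(1283 \right)} = \left(-924179 - 1700\right) + 49 = -925879 + 49 = -925830$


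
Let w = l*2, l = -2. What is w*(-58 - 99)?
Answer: 628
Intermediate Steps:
w = -4 (w = -2*2 = -4)
w*(-58 - 99) = -4*(-58 - 99) = -4*(-157) = 628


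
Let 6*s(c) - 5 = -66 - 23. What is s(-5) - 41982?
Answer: -41996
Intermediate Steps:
s(c) = -14 (s(c) = ⅚ + (-66 - 23)/6 = ⅚ + (⅙)*(-89) = ⅚ - 89/6 = -14)
s(-5) - 41982 = -14 - 41982 = -41996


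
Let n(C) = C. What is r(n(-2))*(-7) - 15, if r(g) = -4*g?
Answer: -71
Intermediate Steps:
r(n(-2))*(-7) - 15 = -4*(-2)*(-7) - 15 = 8*(-7) - 15 = -56 - 15 = -71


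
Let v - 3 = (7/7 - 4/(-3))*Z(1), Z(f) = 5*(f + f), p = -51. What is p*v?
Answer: -1343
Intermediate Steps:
Z(f) = 10*f (Z(f) = 5*(2*f) = 10*f)
v = 79/3 (v = 3 + (7/7 - 4/(-3))*(10*1) = 3 + (7*(1/7) - 4*(-1/3))*10 = 3 + (1 + 4/3)*10 = 3 + (7/3)*10 = 3 + 70/3 = 79/3 ≈ 26.333)
p*v = -51*79/3 = -1343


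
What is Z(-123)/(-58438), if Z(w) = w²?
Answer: -15129/58438 ≈ -0.25889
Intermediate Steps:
Z(-123)/(-58438) = (-123)²/(-58438) = 15129*(-1/58438) = -15129/58438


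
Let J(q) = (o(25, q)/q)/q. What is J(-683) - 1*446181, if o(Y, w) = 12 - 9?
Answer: -208138528506/466489 ≈ -4.4618e+5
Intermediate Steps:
o(Y, w) = 3
J(q) = 3/q**2 (J(q) = (3/q)/q = 3/q**2)
J(-683) - 1*446181 = 3/(-683)**2 - 1*446181 = 3*(1/466489) - 446181 = 3/466489 - 446181 = -208138528506/466489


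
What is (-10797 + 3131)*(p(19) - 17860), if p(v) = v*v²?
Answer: 84333666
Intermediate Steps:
p(v) = v³
(-10797 + 3131)*(p(19) - 17860) = (-10797 + 3131)*(19³ - 17860) = -7666*(6859 - 17860) = -7666*(-11001) = 84333666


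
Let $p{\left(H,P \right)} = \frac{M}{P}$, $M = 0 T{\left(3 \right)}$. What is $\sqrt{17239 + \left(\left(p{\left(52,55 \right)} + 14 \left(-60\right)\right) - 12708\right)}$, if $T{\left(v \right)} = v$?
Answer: $\sqrt{3691} \approx 60.754$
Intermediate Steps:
$M = 0$ ($M = 0 \cdot 3 = 0$)
$p{\left(H,P \right)} = 0$ ($p{\left(H,P \right)} = \frac{0}{P} = 0$)
$\sqrt{17239 + \left(\left(p{\left(52,55 \right)} + 14 \left(-60\right)\right) - 12708\right)} = \sqrt{17239 + \left(\left(0 + 14 \left(-60\right)\right) - 12708\right)} = \sqrt{17239 + \left(\left(0 - 840\right) - 12708\right)} = \sqrt{17239 - 13548} = \sqrt{3691}$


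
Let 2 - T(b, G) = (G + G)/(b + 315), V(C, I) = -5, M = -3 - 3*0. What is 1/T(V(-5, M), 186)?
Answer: 5/4 ≈ 1.2500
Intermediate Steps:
M = -3 (M = -3 + 0 = -3)
T(b, G) = 2 - 2*G/(315 + b) (T(b, G) = 2 - (G + G)/(b + 315) = 2 - 2*G/(315 + b))
1/T(V(-5, M), 186) = 1/(2*(315 - 5 - 1*186)/(315 - 5)) = 1/(2*(315 - 5 - 186)/310) = 1/(2*(1/310)*124) = 1/(⅘) = 5/4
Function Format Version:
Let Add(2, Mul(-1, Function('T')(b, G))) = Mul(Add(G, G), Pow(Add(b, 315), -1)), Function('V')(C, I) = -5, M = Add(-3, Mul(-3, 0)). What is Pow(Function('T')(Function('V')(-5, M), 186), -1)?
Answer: Rational(5, 4) ≈ 1.2500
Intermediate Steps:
M = -3 (M = Add(-3, 0) = -3)
Function('T')(b, G) = Add(2, Mul(-2, G, Pow(Add(315, b), -1))) (Function('T')(b, G) = Add(2, Mul(-1, Mul(Add(G, G), Pow(Add(b, 315), -1)))) = Add(2, Mul(-1, Mul(Mul(2, G), Pow(Add(315, b), -1)))) = Add(2, Mul(-1, Mul(2, G, Pow(Add(315, b), -1)))) = Add(2, Mul(-2, G, Pow(Add(315, b), -1))))
Pow(Function('T')(Function('V')(-5, M), 186), -1) = Pow(Mul(2, Pow(Add(315, -5), -1), Add(315, -5, Mul(-1, 186))), -1) = Pow(Mul(2, Pow(310, -1), Add(315, -5, -186)), -1) = Pow(Mul(2, Rational(1, 310), 124), -1) = Pow(Rational(4, 5), -1) = Rational(5, 4)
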